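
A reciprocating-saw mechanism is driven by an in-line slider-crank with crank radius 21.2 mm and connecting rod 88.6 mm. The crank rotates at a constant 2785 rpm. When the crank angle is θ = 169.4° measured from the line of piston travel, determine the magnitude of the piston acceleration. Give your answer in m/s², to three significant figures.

ω = 2π·2785/60 = 291.6 rad/s
x(θ) = r cosθ + √(L² − r² sin²θ); with ω constant, a = ω²·d²x/dθ².
d²x/dθ² = −r cosθ − r²(cos2θ)/√u − r⁴ sin²2θ/(4u^{3/2}),  u = L² − r² sin²θ = 0.00783475 m².
Substituting r = 0.0212 m, L = 0.0886 m, θ = 169.4°: d²x/dθ² = +0.016095 m.
a = ω²·d²x/dθ² = (291.6)²·(+0.016095) = +1369 m/s²;  |a| = 1369 m/s².

1370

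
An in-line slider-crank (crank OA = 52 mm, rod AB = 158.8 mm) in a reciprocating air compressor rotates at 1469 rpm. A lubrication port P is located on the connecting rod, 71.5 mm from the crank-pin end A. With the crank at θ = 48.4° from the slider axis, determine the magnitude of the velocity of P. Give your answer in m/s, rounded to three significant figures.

7.20

ω = 153.8 rad/s.  Crank-pin speed |V_A| = rω = 7.9993 m/s, perpendicular to OA.
Rod angle: sinφ = −(r/L) sinθ ⇒ φ = -14.174°; ω_rod = −rω cosθ/√(L²−r²sin²θ) = -34.495 rad/s.
V_P = V_A + ω_rod × AP, with AP = 0.0715 m along the rod.
Components: V_Px = −rω sinθ − a·ω_rod·sinφ = -6.5858 m/s;  V_Py = rω cosθ + a·ω_rod·cosφ = +2.9197 m/s.
|V_P| = √(V_Px² + V_Py²) = 7.204 m/s.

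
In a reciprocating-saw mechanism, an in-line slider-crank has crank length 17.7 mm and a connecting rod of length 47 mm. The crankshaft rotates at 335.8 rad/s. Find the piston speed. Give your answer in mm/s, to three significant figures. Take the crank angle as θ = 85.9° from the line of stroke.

6100

ω = 335.8 rad/s
For an in-line slider-crank, x = r cosθ + √(L² − r² sin²θ), so v = −rω sinθ·[1 + r cosθ/√(L² − r² sin²θ)].
With r = 0.0177 m, L = 0.047 m, θ = 85.9°: √(L² − r² sin²θ) = 0.043558 m.
v = −0.0177·335.8·0.99744·[1 + 0.0177·0.07150/0.043558] = -6.1007 m/s.
|v| = 6.1007 m/s = 6100.7 mm/s.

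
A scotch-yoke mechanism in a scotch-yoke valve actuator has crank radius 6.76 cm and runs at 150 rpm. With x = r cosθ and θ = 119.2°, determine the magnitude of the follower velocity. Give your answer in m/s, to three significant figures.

ω = 15.71 rad/s (from 150 rpm).
x = r cosθ ⇒ ẋ = −rω sinθ.
|v| = rω|sinθ| = 0.0676·15.71·|sin 119.2°| = 0.92692 m/s.

0.927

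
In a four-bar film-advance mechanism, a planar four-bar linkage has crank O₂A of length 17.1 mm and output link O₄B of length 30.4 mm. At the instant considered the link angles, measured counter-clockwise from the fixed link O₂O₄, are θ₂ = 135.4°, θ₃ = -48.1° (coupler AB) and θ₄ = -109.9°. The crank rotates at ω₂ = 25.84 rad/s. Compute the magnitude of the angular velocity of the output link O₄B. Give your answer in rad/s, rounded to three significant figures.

1.01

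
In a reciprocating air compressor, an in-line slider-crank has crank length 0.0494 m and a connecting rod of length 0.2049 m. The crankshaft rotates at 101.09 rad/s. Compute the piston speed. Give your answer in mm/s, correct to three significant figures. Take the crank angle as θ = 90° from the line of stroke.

ω = 101.1 rad/s
For an in-line slider-crank, x = r cosθ + √(L² − r² sin²θ), so v = −rω sinθ·[1 + r cosθ/√(L² − r² sin²θ)].
With r = 0.0494 m, L = 0.2049 m, θ = 90°: √(L² − r² sin²θ) = 0.19886 m.
v = −0.0494·101.1·1.00000·[1 + 0.0494·0.00000/0.19886] = -4.9938 m/s.
|v| = 4.9938 m/s = 4993.8 mm/s.

4990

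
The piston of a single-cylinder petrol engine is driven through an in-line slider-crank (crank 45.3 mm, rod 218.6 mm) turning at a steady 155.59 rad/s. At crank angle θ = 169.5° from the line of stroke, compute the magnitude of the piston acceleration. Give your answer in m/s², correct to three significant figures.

ω = 155.6 rad/s
x(θ) = r cosθ + √(L² − r² sin²θ); with ω constant, a = ω²·d²x/dθ².
d²x/dθ² = −r cosθ − r²(cos2θ)/√u − r⁴ sin²2θ/(4u^{3/2}),  u = L² − r² sin²θ = 0.0477178 m².
Substituting r = 0.0453 m, L = 0.2186 m, θ = 169.5°: d²x/dθ² = +0.035758 m.
a = ω²·d²x/dθ² = (155.6)²·(+0.035758) = +865.65 m/s²;  |a| = 865.65 m/s².

866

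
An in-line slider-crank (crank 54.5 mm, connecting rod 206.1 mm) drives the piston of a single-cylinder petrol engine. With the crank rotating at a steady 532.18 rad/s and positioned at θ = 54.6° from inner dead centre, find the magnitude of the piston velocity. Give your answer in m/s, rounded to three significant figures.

27.4

ω = 532.2 rad/s
For an in-line slider-crank, x = r cosθ + √(L² − r² sin²θ), so v = −rω sinθ·[1 + r cosθ/√(L² − r² sin²θ)].
With r = 0.0545 m, L = 0.2061 m, θ = 54.6°: √(L² − r² sin²θ) = 0.20126 m.
v = −0.0545·532.2·0.81513·[1 + 0.0545·0.57928/0.20126] = -27.35 m/s.
|v| = 27.35 m/s.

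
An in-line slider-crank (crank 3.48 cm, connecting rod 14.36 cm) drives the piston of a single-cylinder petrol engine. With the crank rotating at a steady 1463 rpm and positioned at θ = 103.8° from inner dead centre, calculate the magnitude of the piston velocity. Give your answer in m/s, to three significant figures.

ω = 2π·1463/60 = 153.2 rad/s
For an in-line slider-crank, x = r cosθ + √(L² − r² sin²θ), so v = −rω sinθ·[1 + r cosθ/√(L² − r² sin²θ)].
With r = 0.0348 m, L = 0.1436 m, θ = 103.8°: √(L² − r² sin²θ) = 0.13957 m.
v = −0.0348·153.2·0.97113·[1 + 0.0348·-0.23853/0.13957] = -4.8697 m/s.
|v| = 4.8697 m/s.

4.87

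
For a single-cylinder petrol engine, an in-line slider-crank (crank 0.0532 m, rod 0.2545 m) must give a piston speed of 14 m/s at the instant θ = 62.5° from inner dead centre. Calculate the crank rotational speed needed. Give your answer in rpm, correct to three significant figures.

For an in-line slider-crank, |v_piston| = rω|sinθ|·[1 + r cosθ/√(L² − r² sin²θ)].
With r = 0.0532 m, L = 0.2545 m, θ = 62.5°: the bracketed kinematic factor |dx/dθ| = 0.051824 m.
ω = v/|dx/dθ| = 14/0.051824 = 270.14 rad/s.
N = 60ω/(2π) = 2579.7 rpm.

2580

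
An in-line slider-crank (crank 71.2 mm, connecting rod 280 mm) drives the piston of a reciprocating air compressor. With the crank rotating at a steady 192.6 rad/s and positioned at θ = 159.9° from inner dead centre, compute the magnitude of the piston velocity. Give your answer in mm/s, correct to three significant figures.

3580

ω = 192.6 rad/s
For an in-line slider-crank, x = r cosθ + √(L² − r² sin²θ), so v = −rω sinθ·[1 + r cosθ/√(L² − r² sin²θ)].
With r = 0.0712 m, L = 0.28 m, θ = 159.9°: √(L² − r² sin²θ) = 0.27893 m.
v = −0.0712·192.6·0.34366·[1 + 0.0712·-0.93909/0.27893] = -3.583 m/s.
|v| = 3.583 m/s = 3583 mm/s.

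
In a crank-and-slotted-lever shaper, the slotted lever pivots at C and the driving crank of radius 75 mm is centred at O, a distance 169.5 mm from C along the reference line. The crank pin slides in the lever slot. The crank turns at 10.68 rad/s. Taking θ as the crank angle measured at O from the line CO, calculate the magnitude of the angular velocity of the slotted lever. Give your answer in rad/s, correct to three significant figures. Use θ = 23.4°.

3.20

ω = 10.68 rad/s
Crank pin A relative to C: A = (d + r cosθ, r sinθ); lever angle φ = atan2(r sinθ, d + r cosθ).
Differentiating tanφ: φ̇ = rω(d cosθ + r)/(d² + r² + 2dr cosθ).
d² + r² + 2dr cosθ = |CA|² = 0.0576892 m²;  d cosθ + r = +0.23056 m.
|ω_lever| = |0.075·10.68·+0.23056| / 0.0576892 = 3.2013 rad/s.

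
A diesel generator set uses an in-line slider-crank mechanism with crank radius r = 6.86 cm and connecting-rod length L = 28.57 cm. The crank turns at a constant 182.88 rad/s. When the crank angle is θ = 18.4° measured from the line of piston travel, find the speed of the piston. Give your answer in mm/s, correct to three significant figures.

4860

ω = 182.9 rad/s
For an in-line slider-crank, x = r cosθ + √(L² − r² sin²θ), so v = −rω sinθ·[1 + r cosθ/√(L² − r² sin²θ)].
With r = 0.0686 m, L = 0.2857 m, θ = 18.4°: √(L² − r² sin²θ) = 0.28488 m.
v = −0.0686·182.9·0.31565·[1 + 0.0686·0.94888/0.28488] = -4.8648 m/s.
|v| = 4.8648 m/s = 4864.8 mm/s.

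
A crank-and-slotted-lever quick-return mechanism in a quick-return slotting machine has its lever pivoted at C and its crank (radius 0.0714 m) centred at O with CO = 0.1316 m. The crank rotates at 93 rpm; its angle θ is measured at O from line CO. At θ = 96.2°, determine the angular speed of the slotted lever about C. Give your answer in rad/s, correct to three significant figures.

ω = 9.739 rad/s (from 93 rpm).
Crank pin A relative to C: A = (d + r cosθ, r sinθ); lever angle φ = atan2(r sinθ, d + r cosθ).
Differentiating tanφ: φ̇ = rω(d cosθ + r)/(d² + r² + 2dr cosθ).
d² + r² + 2dr cosθ = |CA|² = 0.0203869 m²;  d cosθ + r = +0.057187 m.
|ω_lever| = |0.0714·9.739·+0.057187| / 0.0203869 = 1.9506 rad/s.

1.95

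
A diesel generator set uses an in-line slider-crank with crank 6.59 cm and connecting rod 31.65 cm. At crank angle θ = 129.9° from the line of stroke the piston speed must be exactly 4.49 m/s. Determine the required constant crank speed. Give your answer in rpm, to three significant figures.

981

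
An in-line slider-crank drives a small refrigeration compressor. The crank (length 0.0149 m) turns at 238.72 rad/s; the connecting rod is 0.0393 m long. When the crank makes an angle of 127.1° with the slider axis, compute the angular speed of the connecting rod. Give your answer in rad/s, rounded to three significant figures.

57.3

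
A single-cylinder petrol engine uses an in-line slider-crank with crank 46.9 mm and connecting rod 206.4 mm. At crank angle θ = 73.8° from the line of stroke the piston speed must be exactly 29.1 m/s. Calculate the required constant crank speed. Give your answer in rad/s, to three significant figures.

607

For an in-line slider-crank, |v_piston| = rω|sinθ|·[1 + r cosθ/√(L² − r² sin²θ)].
With r = 0.0469 m, L = 0.2064 m, θ = 73.8°: the bracketed kinematic factor |dx/dθ| = 0.047963 m.
ω = v/|dx/dθ| = 29.1/0.047963 = 606.71 rad/s.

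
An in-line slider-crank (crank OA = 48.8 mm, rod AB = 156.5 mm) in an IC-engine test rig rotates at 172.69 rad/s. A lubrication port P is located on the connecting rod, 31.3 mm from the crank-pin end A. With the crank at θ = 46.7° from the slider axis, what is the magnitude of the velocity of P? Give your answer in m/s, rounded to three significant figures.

7.90

ω = 172.7 rad/s.  Crank-pin speed |V_A| = rω = 8.4273 m/s, perpendicular to OA.
Rod angle: sinφ = −(r/L) sinθ ⇒ φ = -13.117°; ω_rod = −rω cosθ/√(L²−r²sin²θ) = -37.92 rad/s.
V_P = V_A + ω_rod × AP, with AP = 0.0313 m along the rod.
Components: V_Px = −rω sinθ − a·ω_rod·sinφ = -6.4025 m/s;  V_Py = rω cosθ + a·ω_rod·cosφ = +4.6237 m/s.
|V_P| = √(V_Px² + V_Py²) = 7.8975 m/s.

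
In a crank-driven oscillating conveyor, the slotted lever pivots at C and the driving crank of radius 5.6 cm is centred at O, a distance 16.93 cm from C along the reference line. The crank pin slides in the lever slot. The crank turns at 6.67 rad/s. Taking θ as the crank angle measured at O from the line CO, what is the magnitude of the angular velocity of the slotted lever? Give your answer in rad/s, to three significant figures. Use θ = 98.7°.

ω = 6.67 rad/s
Crank pin A relative to C: A = (d + r cosθ, r sinθ); lever angle φ = atan2(r sinθ, d + r cosθ).
Differentiating tanφ: φ̇ = rω(d cosθ + r)/(d² + r² + 2dr cosθ).
d² + r² + 2dr cosθ = |CA|² = 0.0289303 m²;  d cosθ + r = +0.030392 m.
|ω_lever| = |0.056·6.67·+0.030392| / 0.0289303 = 0.39239 rad/s.

0.392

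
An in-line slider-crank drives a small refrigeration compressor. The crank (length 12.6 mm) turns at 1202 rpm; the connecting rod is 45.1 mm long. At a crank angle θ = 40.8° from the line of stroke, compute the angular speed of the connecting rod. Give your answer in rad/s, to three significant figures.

27.1

ω = 125.9 rad/s (converted from 1202 rpm).
The rod makes angle φ with the slider axis where L sinφ = r sinθ; differentiating, L cosφ·φ̇ = r ω cosθ.
L cosφ = √(L² − r² sin²θ) = 0.044342 m.
|ω_rod| = r ω |cosθ| / √(L² − r² sin²θ) = 0.0126·125.9·0.75700/0.044342 = 27.076 rad/s.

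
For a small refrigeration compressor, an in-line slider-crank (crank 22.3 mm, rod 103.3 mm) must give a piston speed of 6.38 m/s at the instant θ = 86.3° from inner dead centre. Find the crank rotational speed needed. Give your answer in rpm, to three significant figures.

2700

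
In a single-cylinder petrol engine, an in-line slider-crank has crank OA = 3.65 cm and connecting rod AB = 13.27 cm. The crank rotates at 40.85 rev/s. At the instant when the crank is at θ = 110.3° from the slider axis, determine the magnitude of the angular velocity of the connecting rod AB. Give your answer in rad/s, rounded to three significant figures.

ω = 256.7 rad/s (converted from 40.85 rev/s).
The rod makes angle φ with the slider axis where L sinφ = r sinθ; differentiating, L cosφ·φ̇ = r ω cosθ.
L cosφ = √(L² − r² sin²θ) = 0.12821 m.
|ω_rod| = r ω |cosθ| / √(L² − r² sin²θ) = 0.0365·256.7·0.34694/0.12821 = 25.351 rad/s.

25.4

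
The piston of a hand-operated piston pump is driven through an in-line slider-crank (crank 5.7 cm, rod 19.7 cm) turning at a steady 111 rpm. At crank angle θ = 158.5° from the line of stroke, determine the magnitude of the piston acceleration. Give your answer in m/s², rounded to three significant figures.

5.50

ω = 2π·111/60 = 11.62 rad/s
x(θ) = r cosθ + √(L² − r² sin²θ); with ω constant, a = ω²·d²x/dθ².
d²x/dθ² = −r cosθ − r²(cos2θ)/√u − r⁴ sin²2θ/(4u^{3/2}),  u = L² − r² sin²θ = 0.0383726 m².
Substituting r = 0.057 m, L = 0.197 m, θ = 158.5°: d²x/dθ² = +0.04074 m.
a = ω²·d²x/dθ² = (11.62)²·(+0.04074) = +5.5046 m/s²;  |a| = 5.5046 m/s².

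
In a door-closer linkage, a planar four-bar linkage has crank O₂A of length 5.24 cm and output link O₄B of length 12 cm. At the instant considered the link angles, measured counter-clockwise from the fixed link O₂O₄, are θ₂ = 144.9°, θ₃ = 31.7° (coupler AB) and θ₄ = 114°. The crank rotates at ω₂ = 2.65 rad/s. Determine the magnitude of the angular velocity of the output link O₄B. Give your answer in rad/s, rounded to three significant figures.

1.07

ω₂ = 2.65 rad/s
Differentiating the loop-closure r₂e^{iθ₂}+r₃e^{iθ₃}=r₁+r₄e^{iθ₄} gives r₂ω₂e^{iθ₂}+r₃ω₃e^{iθ₃}=r₄ω₄e^{iθ₄}.
Eliminating the other unknown: ω₄ = r₂ω₂ sin(θ₂−θ₃) / [r₄ sin(θ₄−θ₃)].
Numerator sine = +0.91914; denominator sine = +0.99098.
Result = 0.0524·2.65·(+0.91914) / (0.12·(+0.99098)) = +1.0733 rad/s; magnitude 1.0733 rad/s.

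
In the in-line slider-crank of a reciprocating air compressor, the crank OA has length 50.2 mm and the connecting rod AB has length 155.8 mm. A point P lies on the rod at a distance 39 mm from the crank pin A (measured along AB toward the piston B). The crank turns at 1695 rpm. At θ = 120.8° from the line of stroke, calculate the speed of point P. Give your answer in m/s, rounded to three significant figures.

8.08

ω = 177.5 rad/s.  Crank-pin speed |V_A| = rω = 8.9105 m/s, perpendicular to OA.
Rod angle: sinφ = −(r/L) sinθ ⇒ φ = -16.067°; ω_rod = −rω cosθ/√(L²−r²sin²θ) = +30.475 rad/s.
V_P = V_A + ω_rod × AP, with AP = 0.039 m along the rod.
Components: V_Px = −rω sinθ − a·ω_rod·sinφ = -7.3248 m/s;  V_Py = rω cosθ + a·ω_rod·cosφ = -3.4205 m/s.
|V_P| = √(V_Px² + V_Py²) = 8.0841 m/s.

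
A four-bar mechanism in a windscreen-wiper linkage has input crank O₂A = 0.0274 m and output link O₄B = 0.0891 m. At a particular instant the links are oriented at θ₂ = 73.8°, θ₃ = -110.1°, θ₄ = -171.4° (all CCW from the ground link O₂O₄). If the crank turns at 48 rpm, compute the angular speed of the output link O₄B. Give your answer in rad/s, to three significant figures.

ω₂ = 5.027 rad/s (from 48 rpm).
Differentiating the loop-closure r₂e^{iθ₂}+r₃e^{iθ₃}=r₁+r₄e^{iθ₄} gives r₂ω₂e^{iθ₂}+r₃ω₃e^{iθ₃}=r₄ω₄e^{iθ₄}.
Eliminating the other unknown: ω₄ = r₂ω₂ sin(θ₂−θ₃) / [r₄ sin(θ₄−θ₃)].
Numerator sine = -0.06802; denominator sine = -0.87715.
Result = 0.0274·5.027·(-0.06802) / (0.0891·(-0.87715)) = +0.11986 rad/s; magnitude 0.11986 rad/s.

0.120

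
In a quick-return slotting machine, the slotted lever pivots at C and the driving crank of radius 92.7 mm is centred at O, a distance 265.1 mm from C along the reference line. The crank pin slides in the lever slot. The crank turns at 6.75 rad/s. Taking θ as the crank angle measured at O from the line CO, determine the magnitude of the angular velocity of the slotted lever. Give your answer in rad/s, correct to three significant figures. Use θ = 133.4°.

1.24

ω = 6.75 rad/s
Crank pin A relative to C: A = (d + r cosθ, r sinθ); lever angle φ = atan2(r sinθ, d + r cosθ).
Differentiating tanφ: φ̇ = rω(d cosθ + r)/(d² + r² + 2dr cosθ).
d² + r² + 2dr cosθ = |CA|² = 0.0451013 m²;  d cosθ + r = -0.089447 m.
|ω_lever| = |0.0927·6.75·-0.089447| / 0.0451013 = 1.241 rad/s.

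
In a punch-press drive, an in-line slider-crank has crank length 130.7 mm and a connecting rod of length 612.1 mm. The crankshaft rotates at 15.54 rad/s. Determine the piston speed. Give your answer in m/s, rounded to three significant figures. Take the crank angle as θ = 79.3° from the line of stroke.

ω = 15.54 rad/s
For an in-line slider-crank, x = r cosθ + √(L² − r² sin²θ), so v = −rω sinθ·[1 + r cosθ/√(L² − r² sin²θ)].
With r = 0.1307 m, L = 0.6121 m, θ = 79.3°: √(L² − r² sin²θ) = 0.59848 m.
v = −0.1307·15.54·0.98261·[1 + 0.1307·0.18567/0.59848] = -2.0767 m/s.
|v| = 2.0767 m/s.

2.08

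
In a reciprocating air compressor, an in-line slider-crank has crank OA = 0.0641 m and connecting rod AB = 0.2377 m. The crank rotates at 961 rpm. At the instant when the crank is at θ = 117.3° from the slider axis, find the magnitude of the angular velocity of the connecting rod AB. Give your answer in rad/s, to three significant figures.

ω = 100.6 rad/s (converted from 961 rpm).
The rod makes angle φ with the slider axis where L sinφ = r sinθ; differentiating, L cosφ·φ̇ = r ω cosθ.
L cosφ = √(L² − r² sin²θ) = 0.23077 m.
|ω_rod| = r ω |cosθ| / √(L² − r² sin²θ) = 0.0641·100.6·0.45865/0.23077 = 12.82 rad/s.

12.8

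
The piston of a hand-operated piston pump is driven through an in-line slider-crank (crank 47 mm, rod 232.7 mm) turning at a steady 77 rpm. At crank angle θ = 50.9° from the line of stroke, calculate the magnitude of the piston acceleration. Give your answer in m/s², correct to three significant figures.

1.81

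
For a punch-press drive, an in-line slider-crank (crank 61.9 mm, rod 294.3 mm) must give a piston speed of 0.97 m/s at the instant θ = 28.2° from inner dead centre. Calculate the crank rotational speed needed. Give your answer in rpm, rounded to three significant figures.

For an in-line slider-crank, |v_piston| = rω|sinθ|·[1 + r cosθ/√(L² − r² sin²θ)].
With r = 0.0619 m, L = 0.2943 m, θ = 28.2°: the bracketed kinematic factor |dx/dθ| = 0.0347 m.
ω = v/|dx/dθ| = 0.97/0.0347 = 27.954 rad/s.
N = 60ω/(2π) = 266.94 rpm.

267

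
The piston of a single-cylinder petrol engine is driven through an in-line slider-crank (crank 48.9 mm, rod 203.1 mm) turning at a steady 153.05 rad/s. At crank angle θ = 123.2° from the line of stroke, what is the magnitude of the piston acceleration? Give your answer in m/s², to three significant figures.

ω = 153.1 rad/s
x(θ) = r cosθ + √(L² − r² sin²θ); with ω constant, a = ω²·d²x/dθ².
d²x/dθ² = −r cosθ − r²(cos2θ)/√u − r⁴ sin²2θ/(4u^{3/2}),  u = L² − r² sin²θ = 0.0395753 m².
Substituting r = 0.0489 m, L = 0.2031 m, θ = 123.2°: d²x/dθ² = +0.031436 m.
a = ω²·d²x/dθ² = (153.1)²·(+0.031436) = +736.36 m/s²;  |a| = 736.36 m/s².

736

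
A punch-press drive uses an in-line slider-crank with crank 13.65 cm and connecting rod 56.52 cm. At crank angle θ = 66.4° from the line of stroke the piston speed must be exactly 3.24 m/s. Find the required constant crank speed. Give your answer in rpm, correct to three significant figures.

For an in-line slider-crank, |v_piston| = rω|sinθ|·[1 + r cosθ/√(L² − r² sin²θ)].
With r = 0.1365 m, L = 0.5652 m, θ = 66.4°: the bracketed kinematic factor |dx/dθ| = 0.13749 m.
ω = v/|dx/dθ| = 3.24/0.13749 = 23.566 rad/s.
N = 60ω/(2π) = 225.04 rpm.

225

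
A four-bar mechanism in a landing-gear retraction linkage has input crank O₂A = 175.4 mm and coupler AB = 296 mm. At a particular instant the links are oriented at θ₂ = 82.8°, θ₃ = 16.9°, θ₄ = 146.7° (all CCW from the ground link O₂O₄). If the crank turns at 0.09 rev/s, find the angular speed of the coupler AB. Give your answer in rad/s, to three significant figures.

0.392

ω₂ = 0.5655 rad/s (from 0.09 rev/s).
Differentiating the loop-closure r₂e^{iθ₂}+r₃e^{iθ₃}=r₁+r₄e^{iθ₄} gives r₂ω₂e^{iθ₂}+r₃ω₃e^{iθ₃}=r₄ω₄e^{iθ₄}.
Eliminating the other unknown: ω₃ = r₂ω₂ sin(θ₄−θ₂) / [r₃ sin(θ₃−θ₄)].
Numerator sine = +0.89803; denominator sine = -0.76828.
Result = 0.1754·0.5655·(+0.89803) / (0.296·(-0.76828)) = -0.39168 rad/s; magnitude 0.39168 rad/s.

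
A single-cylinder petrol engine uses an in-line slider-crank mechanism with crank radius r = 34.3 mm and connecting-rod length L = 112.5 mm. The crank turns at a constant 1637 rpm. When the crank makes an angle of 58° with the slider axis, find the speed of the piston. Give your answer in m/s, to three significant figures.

5.82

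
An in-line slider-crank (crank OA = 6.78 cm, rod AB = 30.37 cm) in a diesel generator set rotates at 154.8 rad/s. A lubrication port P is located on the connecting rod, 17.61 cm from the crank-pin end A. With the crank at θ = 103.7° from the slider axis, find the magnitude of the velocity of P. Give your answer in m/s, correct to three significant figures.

ω = 154.8 rad/s.  Crank-pin speed |V_A| = rω = 10.495 m/s, perpendicular to OA.
Rod angle: sinφ = −(r/L) sinθ ⇒ φ = -12.527°; ω_rod = −rω cosθ/√(L²−r²sin²θ) = +8.3844 rad/s.
V_P = V_A + ω_rod × AP, with AP = 0.1761 m along the rod.
Components: V_Px = −rω sinθ − a·ω_rod·sinφ = -9.8766 m/s;  V_Py = rω cosθ + a·ω_rod·cosφ = -1.0444 m/s.
|V_P| = √(V_Px² + V_Py²) = 9.9317 m/s.

9.93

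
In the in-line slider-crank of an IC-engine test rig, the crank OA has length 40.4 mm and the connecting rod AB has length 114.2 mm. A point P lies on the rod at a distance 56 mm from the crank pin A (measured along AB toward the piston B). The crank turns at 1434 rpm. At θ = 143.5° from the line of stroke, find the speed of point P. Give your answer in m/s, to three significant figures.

3.97

ω = 150.2 rad/s.  Crank-pin speed |V_A| = rω = 6.0668 m/s, perpendicular to OA.
Rod angle: sinφ = −(r/L) sinθ ⇒ φ = -12.147°; ω_rod = −rω cosθ/√(L²−r²sin²θ) = +43.682 rad/s.
V_P = V_A + ω_rod × AP, with AP = 0.056 m along the rod.
Components: V_Px = −rω sinθ − a·ω_rod·sinφ = -3.0939 m/s;  V_Py = rω cosθ + a·ω_rod·cosφ = -2.4854 m/s.
|V_P| = √(V_Px² + V_Py²) = 3.9686 m/s.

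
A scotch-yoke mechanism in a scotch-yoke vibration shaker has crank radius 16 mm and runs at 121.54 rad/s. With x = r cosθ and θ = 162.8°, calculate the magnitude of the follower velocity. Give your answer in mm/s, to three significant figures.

575

ω = 121.5 rad/s
x = r cosθ ⇒ ẋ = −rω sinθ.
|v| = rω|sinθ| = 0.016·121.5·|sin 162.8°| = 0.57505 m/s = 575.05 mm/s.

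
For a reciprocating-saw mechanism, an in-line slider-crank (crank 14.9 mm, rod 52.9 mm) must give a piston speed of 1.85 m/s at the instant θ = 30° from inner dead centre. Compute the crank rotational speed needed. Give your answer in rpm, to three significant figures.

1900

For an in-line slider-crank, |v_piston| = rω|sinθ|·[1 + r cosθ/√(L² − r² sin²θ)].
With r = 0.0149 m, L = 0.0529 m, θ = 30°: the bracketed kinematic factor |dx/dθ| = 0.0092856 m.
ω = v/|dx/dθ| = 1.85/0.0092856 = 199.23 rad/s.
N = 60ω/(2π) = 1902.5 rpm.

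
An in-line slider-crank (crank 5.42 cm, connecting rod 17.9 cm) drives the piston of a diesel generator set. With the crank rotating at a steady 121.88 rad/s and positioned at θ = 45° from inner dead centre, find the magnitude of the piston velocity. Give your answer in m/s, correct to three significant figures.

ω = 121.9 rad/s
For an in-line slider-crank, x = r cosθ + √(L² − r² sin²θ), so v = −rω sinθ·[1 + r cosθ/√(L² − r² sin²θ)].
With r = 0.0542 m, L = 0.179 m, θ = 45°: √(L² − r² sin²θ) = 0.17485 m.
v = −0.0542·121.9·0.70711·[1 + 0.0542·0.70711/0.17485] = -5.6949 m/s.
|v| = 5.6949 m/s.

5.69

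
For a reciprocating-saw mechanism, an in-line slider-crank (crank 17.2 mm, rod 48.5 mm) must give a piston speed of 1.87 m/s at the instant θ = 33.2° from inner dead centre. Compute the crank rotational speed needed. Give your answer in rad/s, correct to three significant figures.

For an in-line slider-crank, |v_piston| = rω|sinθ|·[1 + r cosθ/√(L² − r² sin²θ)].
With r = 0.0172 m, L = 0.0485 m, θ = 33.2°: the bracketed kinematic factor |dx/dθ| = 0.012267 m.
ω = v/|dx/dθ| = 1.87/0.012267 = 152.44 rad/s.

152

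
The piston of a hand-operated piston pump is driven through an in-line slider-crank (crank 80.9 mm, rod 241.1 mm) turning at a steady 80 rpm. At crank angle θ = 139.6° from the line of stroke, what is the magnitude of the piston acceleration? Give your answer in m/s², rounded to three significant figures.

ω = 2π·80/60 = 8.378 rad/s
x(θ) = r cosθ + √(L² − r² sin²θ); with ω constant, a = ω²·d²x/dθ².
d²x/dθ² = −r cosθ − r²(cos2θ)/√u − r⁴ sin²2θ/(4u^{3/2}),  u = L² − r² sin²θ = 0.05538 m².
Substituting r = 0.0809 m, L = 0.2411 m, θ = 139.6°: d²x/dθ² = +0.056361 m.
a = ω²·d²x/dθ² = (8.378)²·(+0.056361) = +3.9557 m/s²;  |a| = 3.9557 m/s².

3.96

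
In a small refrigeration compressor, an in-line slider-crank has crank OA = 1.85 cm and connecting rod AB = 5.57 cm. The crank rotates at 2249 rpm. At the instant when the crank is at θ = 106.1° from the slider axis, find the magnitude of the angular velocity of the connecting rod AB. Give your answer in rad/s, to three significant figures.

ω = 235.5 rad/s (converted from 2249 rpm).
The rod makes angle φ with the slider axis where L sinφ = r sinθ; differentiating, L cosφ·φ̇ = r ω cosθ.
L cosφ = √(L² − r² sin²θ) = 0.052788 m.
|ω_rod| = r ω |cosθ| / √(L² − r² sin²θ) = 0.0185·235.5·0.27731/0.052788 = 22.889 rad/s.

22.9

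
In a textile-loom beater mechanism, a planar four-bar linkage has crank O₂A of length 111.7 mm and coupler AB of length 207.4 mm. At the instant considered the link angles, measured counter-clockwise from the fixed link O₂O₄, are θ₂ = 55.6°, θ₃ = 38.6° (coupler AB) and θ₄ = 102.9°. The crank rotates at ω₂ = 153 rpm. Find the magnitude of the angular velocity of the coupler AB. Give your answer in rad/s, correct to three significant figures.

7.04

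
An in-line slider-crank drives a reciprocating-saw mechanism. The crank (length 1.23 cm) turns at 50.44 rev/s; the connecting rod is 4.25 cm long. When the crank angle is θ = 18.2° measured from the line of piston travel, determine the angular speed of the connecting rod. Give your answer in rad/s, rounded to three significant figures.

87.5

ω = 316.9 rad/s (converted from 50.44 rev/s).
The rod makes angle φ with the slider axis where L sinφ = r sinθ; differentiating, L cosφ·φ̇ = r ω cosθ.
L cosφ = √(L² − r² sin²θ) = 0.042326 m.
|ω_rod| = r ω |cosθ| / √(L² − r² sin²θ) = 0.0123·316.9·0.94997/0.042326 = 87.491 rad/s.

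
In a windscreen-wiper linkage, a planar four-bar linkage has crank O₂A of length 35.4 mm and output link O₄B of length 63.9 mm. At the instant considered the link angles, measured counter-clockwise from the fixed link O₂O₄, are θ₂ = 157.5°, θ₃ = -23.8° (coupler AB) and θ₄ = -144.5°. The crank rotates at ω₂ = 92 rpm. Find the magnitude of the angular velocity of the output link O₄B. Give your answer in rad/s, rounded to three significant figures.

ω₂ = 9.634 rad/s (from 92 rpm).
Differentiating the loop-closure r₂e^{iθ₂}+r₃e^{iθ₃}=r₁+r₄e^{iθ₄} gives r₂ω₂e^{iθ₂}+r₃ω₃e^{iθ₃}=r₄ω₄e^{iθ₄}.
Eliminating the other unknown: ω₄ = r₂ω₂ sin(θ₂−θ₃) / [r₄ sin(θ₄−θ₃)].
Numerator sine = -0.02269; denominator sine = -0.85985.
Result = 0.0354·9.634·(-0.02269) / (0.0639·(-0.85985)) = +0.14082 rad/s; magnitude 0.14082 rad/s.

0.141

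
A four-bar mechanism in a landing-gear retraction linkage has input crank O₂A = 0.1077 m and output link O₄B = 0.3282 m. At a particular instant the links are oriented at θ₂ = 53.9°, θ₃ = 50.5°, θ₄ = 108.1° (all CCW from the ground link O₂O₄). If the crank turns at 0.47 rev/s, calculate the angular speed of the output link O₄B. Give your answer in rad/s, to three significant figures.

0.0681

ω₂ = 2.953 rad/s (from 0.47 rev/s).
Differentiating the loop-closure r₂e^{iθ₂}+r₃e^{iθ₃}=r₁+r₄e^{iθ₄} gives r₂ω₂e^{iθ₂}+r₃ω₃e^{iθ₃}=r₄ω₄e^{iθ₄}.
Eliminating the other unknown: ω₄ = r₂ω₂ sin(θ₂−θ₃) / [r₄ sin(θ₄−θ₃)].
Numerator sine = +0.05931; denominator sine = +0.84433.
Result = 0.1077·2.953·(+0.05931) / (0.3282·(+0.84433)) = +0.068068 rad/s; magnitude 0.068068 rad/s.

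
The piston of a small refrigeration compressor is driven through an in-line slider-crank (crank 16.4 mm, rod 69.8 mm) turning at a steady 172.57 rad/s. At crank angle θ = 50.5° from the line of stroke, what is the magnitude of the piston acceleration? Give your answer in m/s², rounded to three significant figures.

ω = 172.6 rad/s
x(θ) = r cosθ + √(L² − r² sin²θ); with ω constant, a = ω²·d²x/dθ².
d²x/dθ² = −r cosθ − r²(cos2θ)/√u − r⁴ sin²2θ/(4u^{3/2}),  u = L² − r² sin²θ = 0.0047119 m².
Substituting r = 0.0164 m, L = 0.0698 m, θ = 50.5°: d²x/dθ² = -0.0097379 m.
a = ω²·d²x/dθ² = (172.6)²·(-0.0097379) = -290 m/s²;  |a| = 290 m/s².

290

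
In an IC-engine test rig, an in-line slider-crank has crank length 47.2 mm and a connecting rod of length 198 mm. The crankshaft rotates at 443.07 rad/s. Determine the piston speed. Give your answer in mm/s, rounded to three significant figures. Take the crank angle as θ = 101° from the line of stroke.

ω = 443.1 rad/s
For an in-line slider-crank, x = r cosθ + √(L² − r² sin²θ), so v = −rω sinθ·[1 + r cosθ/√(L² − r² sin²θ)].
With r = 0.0472 m, L = 0.198 m, θ = 101°: √(L² − r² sin²θ) = 0.1925 m.
v = −0.0472·443.1·0.98163·[1 + 0.0472·-0.19081/0.1925] = -19.568 m/s.
|v| = 19.568 m/s = 19568 mm/s.

19600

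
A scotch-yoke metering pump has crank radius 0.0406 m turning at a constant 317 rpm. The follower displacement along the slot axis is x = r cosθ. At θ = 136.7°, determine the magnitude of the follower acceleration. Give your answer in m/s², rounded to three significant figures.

32.6

ω = 33.2 rad/s (from 317 rpm).
x = r cosθ ⇒ ẍ = −rω² cosθ (ω constant).
|a| = rω²|cosθ| = 0.0406·(33.2)²·|cos 136.7°| = 32.561 m/s².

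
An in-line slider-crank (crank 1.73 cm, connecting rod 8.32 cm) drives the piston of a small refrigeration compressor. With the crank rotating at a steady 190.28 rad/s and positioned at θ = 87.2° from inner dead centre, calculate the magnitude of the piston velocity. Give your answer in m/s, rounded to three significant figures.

3.32

ω = 190.3 rad/s
For an in-line slider-crank, x = r cosθ + √(L² − r² sin²θ), so v = −rω sinθ·[1 + r cosθ/√(L² − r² sin²θ)].
With r = 0.0173 m, L = 0.0832 m, θ = 87.2°: √(L² − r² sin²θ) = 0.081386 m.
v = −0.0173·190.3·0.99881·[1 + 0.0173·0.04885/0.081386] = -3.3221 m/s.
|v| = 3.3221 m/s.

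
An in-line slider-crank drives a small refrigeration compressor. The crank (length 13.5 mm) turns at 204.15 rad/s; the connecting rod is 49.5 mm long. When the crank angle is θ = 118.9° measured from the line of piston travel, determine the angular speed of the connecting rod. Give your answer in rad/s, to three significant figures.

27.7

ω = 204.2 rad/s
The rod makes angle φ with the slider axis where L sinφ = r sinθ; differentiating, L cosφ·φ̇ = r ω cosθ.
L cosφ = √(L² − r² sin²θ) = 0.048068 m.
|ω_rod| = r ω |cosθ| / √(L² − r² sin²θ) = 0.0135·204.2·0.48328/0.048068 = 27.709 rad/s.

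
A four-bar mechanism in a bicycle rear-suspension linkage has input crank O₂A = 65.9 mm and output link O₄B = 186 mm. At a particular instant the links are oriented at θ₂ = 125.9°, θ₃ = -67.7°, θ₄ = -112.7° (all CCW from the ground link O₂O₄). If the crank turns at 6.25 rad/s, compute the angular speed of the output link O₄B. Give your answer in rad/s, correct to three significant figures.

0.736

ω₂ = 6.25 rad/s
Differentiating the loop-closure r₂e^{iθ₂}+r₃e^{iθ₃}=r₁+r₄e^{iθ₄} gives r₂ω₂e^{iθ₂}+r₃ω₃e^{iθ₃}=r₄ω₄e^{iθ₄}.
Eliminating the other unknown: ω₄ = r₂ω₂ sin(θ₂−θ₃) / [r₄ sin(θ₄−θ₃)].
Numerator sine = -0.23514; denominator sine = -0.70711.
Result = 0.0659·6.25·(-0.23514) / (0.186·(-0.70711)) = +0.73637 rad/s; magnitude 0.73637 rad/s.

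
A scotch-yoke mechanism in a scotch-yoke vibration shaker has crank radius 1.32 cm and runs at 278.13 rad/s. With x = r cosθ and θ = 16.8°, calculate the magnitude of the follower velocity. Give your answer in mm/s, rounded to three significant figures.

1060

ω = 278.1 rad/s
x = r cosθ ⇒ ẋ = −rω sinθ.
|v| = rω|sinθ| = 0.0132·278.1·|sin 16.8°| = 1.0611 m/s = 1061.1 mm/s.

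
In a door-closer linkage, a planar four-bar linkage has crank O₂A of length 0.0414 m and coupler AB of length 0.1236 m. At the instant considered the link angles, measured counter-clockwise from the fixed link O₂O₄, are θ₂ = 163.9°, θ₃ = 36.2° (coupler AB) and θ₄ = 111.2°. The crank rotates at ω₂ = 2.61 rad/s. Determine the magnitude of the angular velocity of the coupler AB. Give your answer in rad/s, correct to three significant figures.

ω₂ = 2.61 rad/s
Differentiating the loop-closure r₂e^{iθ₂}+r₃e^{iθ₃}=r₁+r₄e^{iθ₄} gives r₂ω₂e^{iθ₂}+r₃ω₃e^{iθ₃}=r₄ω₄e^{iθ₄}.
Eliminating the other unknown: ω₃ = r₂ω₂ sin(θ₄−θ₂) / [r₃ sin(θ₃−θ₄)].
Numerator sine = -0.79547; denominator sine = -0.96593.
Result = 0.0414·2.61·(-0.79547) / (0.1236·(-0.96593)) = +0.71995 rad/s; magnitude 0.71995 rad/s.

0.720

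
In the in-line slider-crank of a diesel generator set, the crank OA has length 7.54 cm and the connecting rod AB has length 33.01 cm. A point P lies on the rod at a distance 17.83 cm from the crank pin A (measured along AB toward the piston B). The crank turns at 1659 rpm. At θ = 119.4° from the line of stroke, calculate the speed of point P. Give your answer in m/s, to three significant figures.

11.1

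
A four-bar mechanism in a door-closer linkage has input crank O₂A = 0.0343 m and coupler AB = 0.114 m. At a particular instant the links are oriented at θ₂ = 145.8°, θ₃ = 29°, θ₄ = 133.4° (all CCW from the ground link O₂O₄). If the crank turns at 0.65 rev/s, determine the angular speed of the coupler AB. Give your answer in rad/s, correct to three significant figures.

ω₂ = 4.084 rad/s (from 0.65 rev/s).
Differentiating the loop-closure r₂e^{iθ₂}+r₃e^{iθ₃}=r₁+r₄e^{iθ₄} gives r₂ω₂e^{iθ₂}+r₃ω₃e^{iθ₃}=r₄ω₄e^{iθ₄}.
Eliminating the other unknown: ω₃ = r₂ω₂ sin(θ₄−θ₂) / [r₃ sin(θ₃−θ₄)].
Numerator sine = -0.21474; denominator sine = -0.96858.
Result = 0.0343·4.084·(-0.21474) / (0.114·(-0.96858)) = +0.27243 rad/s; magnitude 0.27243 rad/s.

0.272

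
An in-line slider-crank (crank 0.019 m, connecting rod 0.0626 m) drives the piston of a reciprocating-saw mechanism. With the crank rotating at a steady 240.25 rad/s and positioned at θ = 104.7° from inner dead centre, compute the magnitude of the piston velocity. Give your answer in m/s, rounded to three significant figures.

ω = 240.2 rad/s
For an in-line slider-crank, x = r cosθ + √(L² − r² sin²θ), so v = −rω sinθ·[1 + r cosθ/√(L² − r² sin²θ)].
With r = 0.019 m, L = 0.0626 m, θ = 104.7°: √(L² − r² sin²θ) = 0.059842 m.
v = −0.019·240.2·0.96727·[1 + 0.019·-0.25376/0.059842] = -4.0596 m/s.
|v| = 4.0596 m/s.

4.06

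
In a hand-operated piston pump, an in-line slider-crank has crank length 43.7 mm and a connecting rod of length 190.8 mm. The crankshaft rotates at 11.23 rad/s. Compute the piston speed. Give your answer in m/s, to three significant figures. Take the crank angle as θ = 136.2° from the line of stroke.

0.283

ω = 11.23 rad/s
For an in-line slider-crank, x = r cosθ + √(L² − r² sin²θ), so v = −rω sinθ·[1 + r cosθ/√(L² − r² sin²θ)].
With r = 0.0437 m, L = 0.1908 m, θ = 136.2°: √(L² − r² sin²θ) = 0.18839 m.
v = −0.0437·11.23·0.69214·[1 + 0.0437·-0.72176/0.18839] = -0.2828 m/s.
|v| = 0.2828 m/s.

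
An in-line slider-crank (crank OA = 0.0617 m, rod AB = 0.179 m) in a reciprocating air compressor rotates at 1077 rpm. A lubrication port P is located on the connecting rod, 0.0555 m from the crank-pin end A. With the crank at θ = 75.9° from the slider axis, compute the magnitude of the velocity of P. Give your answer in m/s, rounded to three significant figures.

7.03

ω = 112.8 rad/s.  Crank-pin speed |V_A| = rω = 6.9587 m/s, perpendicular to OA.
Rod angle: sinφ = −(r/L) sinθ ⇒ φ = -19.530°; ω_rod = −rω cosθ/√(L²−r²sin²θ) = -10.049 rad/s.
V_P = V_A + ω_rod × AP, with AP = 0.0555 m along the rod.
Components: V_Px = −rω sinθ − a·ω_rod·sinφ = -6.9355 m/s;  V_Py = rω cosθ + a·ω_rod·cosφ = +1.1696 m/s.
|V_P| = √(V_Px² + V_Py²) = 7.0335 m/s.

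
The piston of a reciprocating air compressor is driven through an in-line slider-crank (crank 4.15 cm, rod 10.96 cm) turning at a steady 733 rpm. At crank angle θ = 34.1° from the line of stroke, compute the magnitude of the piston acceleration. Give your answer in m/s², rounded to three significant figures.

241

ω = 2π·733/60 = 76.76 rad/s
x(θ) = r cosθ + √(L² − r² sin²θ); with ω constant, a = ω²·d²x/dθ².
d²x/dθ² = −r cosθ − r²(cos2θ)/√u − r⁴ sin²2θ/(4u^{3/2}),  u = L² − r² sin²θ = 0.0114708 m².
Substituting r = 0.0415 m, L = 0.1096 m, θ = 34.1°: d²x/dθ² = -0.040857 m.
a = ω²·d²x/dθ² = (76.76)²·(-0.040857) = -240.73 m/s²;  |a| = 240.73 m/s².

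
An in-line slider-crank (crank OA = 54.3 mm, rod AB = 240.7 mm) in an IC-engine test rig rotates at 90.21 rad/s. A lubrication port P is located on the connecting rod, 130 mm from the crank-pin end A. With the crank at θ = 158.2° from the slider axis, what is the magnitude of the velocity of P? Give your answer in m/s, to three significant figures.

2.64

ω = 90.21 rad/s.  Crank-pin speed |V_A| = rω = 4.8984 m/s, perpendicular to OA.
Rod angle: sinφ = −(r/L) sinθ ⇒ φ = -4.806°; ω_rod = −rω cosθ/√(L²−r²sin²θ) = +18.962 rad/s.
V_P = V_A + ω_rod × AP, with AP = 0.13 m along the rod.
Components: V_Px = −rω sinθ − a·ω_rod·sinφ = -1.6126 m/s;  V_Py = rω cosθ + a·ω_rod·cosφ = -2.0917 m/s.
|V_P| = √(V_Px² + V_Py²) = 2.6412 m/s.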